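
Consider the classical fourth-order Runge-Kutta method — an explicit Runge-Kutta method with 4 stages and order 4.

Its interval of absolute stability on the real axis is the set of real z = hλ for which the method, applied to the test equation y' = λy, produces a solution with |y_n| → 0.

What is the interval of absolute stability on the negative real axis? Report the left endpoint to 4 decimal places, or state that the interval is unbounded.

(-2.7853, 0).

Set f=λy, z=hλ:
  order 4, 4-stage ⇒ R(z)=1+z+z^2/2+z^3/6+z^4/24
  (e.g. R(-0.8)=0.45173, |R|=0.45173)

Solve |R(x)|<1 on ℝ⁻.
x=-0.8: |R|=0.4517
|R(-2.4)|=0.5584 |R(-2.14)|=0.3903 |R(-1.52)|=0.2723
Bisect:
  x_lo=-3.1695 |R|=1.7517  x_hi=-0.2866 |R|=0.7508
  mid=-1.72808 |R|=0.27654 →hi
  mid=-2.44881 |R|=0.60041 →hi
  mid=-2.80918 |R|=1.03661 →lo
  mid=-2.62899 |R|=0.78881 →hi
  mid=-2.71909 |R|=0.90468 →hi
  mid=-2.76413 |R|=0.96856 →hi
  mid=-2.78665 |R|=1.00205 →lo
  ...
  [-2.78542,-2.78525] ⇒ x*=-2.7853
Interval (-2.7853, 0).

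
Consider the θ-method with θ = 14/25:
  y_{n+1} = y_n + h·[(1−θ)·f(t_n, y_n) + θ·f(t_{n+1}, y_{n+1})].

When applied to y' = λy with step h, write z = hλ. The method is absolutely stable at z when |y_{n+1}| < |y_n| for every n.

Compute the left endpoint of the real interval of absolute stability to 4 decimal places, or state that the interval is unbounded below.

unbounded; (−∞, 0).

Set f=λy, z=hλ:
  y_{n+1} = y_n + z·[11/25·y_n + 14/25·y_{n+1}] ⇒ (1 − 14/25z)y_{n+1} = (1 + 11/25z)y_n
  Hence R(z) = (1 + 11/25z)/(1 − 14/25z).

Solve |R(x)|<1 on ℝ⁻.
x=-1: |R|=0.3590
x=-2: |R|=0.0566
x=-10: |R|=0.5152
x=-100: |R|=0.7544
θ=14/25≥1/2 ⇒ |1+11/25x|<|1−14/25x| ∀x<0 ⇒ stable on all of ℝ⁻.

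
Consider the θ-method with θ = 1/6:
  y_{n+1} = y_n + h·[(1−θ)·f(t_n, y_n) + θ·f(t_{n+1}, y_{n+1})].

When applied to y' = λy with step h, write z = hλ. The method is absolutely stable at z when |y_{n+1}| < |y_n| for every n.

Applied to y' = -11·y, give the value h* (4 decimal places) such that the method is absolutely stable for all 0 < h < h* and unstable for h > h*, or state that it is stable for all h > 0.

Test eqn y'=λy, z=hλ:
  y_{n+1} = y_n + z·[5/6·y_n + 1/6·y_{n+1}] ⇒ (1 − 1/6z)y_{n+1} = (1 + 5/6z)y_n
  ⇒ R(z) = (1 + 5/6z)/(1 − 1/6z).

Need |R(x)|<1, x<0.
x=-1.52: |R|=0.2128
R=−1: 1+5/6x = −1+1/6x ⇒ -2/3x=2 ⇒ x=2/(-2/3)=-3.0000
Confirm numerically:
  x=-2.254: |R|=0.63848 <1
  x=-2.210: |R|=0.61510 <1
  x=-1.836: |R|=0.40582 <1
  x=-1.645: |R|=0.29104 <1
  x=-3.246: |R|=1.10642 >1
  x=-3.117: |R|=1.05133 >1
  x=-3.116: |R|=1.05090 >1
So |R|<1 on (-3.0000, 0).

(-3.0000,0); λ=-11 ⇒ h* = (3)/11 = 0.2727.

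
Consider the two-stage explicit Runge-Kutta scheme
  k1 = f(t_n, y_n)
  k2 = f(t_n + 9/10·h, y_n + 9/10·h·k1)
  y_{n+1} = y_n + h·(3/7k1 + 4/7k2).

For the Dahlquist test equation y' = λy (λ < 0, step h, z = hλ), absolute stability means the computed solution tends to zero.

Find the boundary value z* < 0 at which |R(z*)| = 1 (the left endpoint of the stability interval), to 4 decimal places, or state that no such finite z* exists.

Test eqn y'=λy, z=hλ:
  k1=λy_n ⇒ h·k1=z·y_n;  k2=λ(1+9/10z)y_n ⇒ h·k2=z(1+9/10z)y_n
  y_{n+1}/y_n = 1 + 3/7z + 4/7z(1+9/10z) = 1 + z + 18/35z²
  R(z) = 1 + z + 18/35z².

Solve |R(x)|<1 on ℝ⁻.
x=-0.55: |R|=0.6056
R=1: x+18/35x²=0 ⇒ x=−35/18=-1.9444; min R=1−1/(4·18/35)=0.5139>−1
Confirm numerically:
  x=-1.845: |R|=0.90564 <1
  x=-1.817: |R|=0.88091 <1
  x=-1.191: |R|=0.53850 <1
  x=-1.054: |R|=0.51733 <1
  x=-2.340: |R|=1.47602 >1
  x=-2.298: |R|=1.41784 >1
  x=-2.141: |R|=1.21642 >1
So |R|<1 on (-1.9444, 0).

z* = -1.9444.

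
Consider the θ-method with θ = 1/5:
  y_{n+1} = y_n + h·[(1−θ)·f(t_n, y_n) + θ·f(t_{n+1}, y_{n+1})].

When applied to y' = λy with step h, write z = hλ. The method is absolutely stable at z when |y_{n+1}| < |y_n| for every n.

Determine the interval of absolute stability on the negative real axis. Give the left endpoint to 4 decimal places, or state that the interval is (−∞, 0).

z∈(-3.3333,0).

Test eqn y'=λy, z=hλ:
  y_{n+1} = y_n + z·[4/5·y_n + 1/5·y_{n+1}] ⇒ (1 − 1/5z)y_{n+1} = (1 + 4/5z)y_n
  R(z) = (1 + 4/5z)/(1 − 1/5z).

Boundary: |R(x)|=1, x<0.
x=-1.08: |R|=0.1118
R=−1: 1+4/5x = −1+1/5x ⇒ -3/5x=2 ⇒ x=2/(-3/5)=-3.3333
Confirm numerically:
  x=-2.811: |R|=0.79939 <1
  x=-2.493: |R|=0.66355 <1
  x=-2.145: |R|=0.50105 <1
  x=-2.127: |R|=0.49221 <1
  x=-3.473: |R|=1.04945 >1
  x=-3.453: |R|=1.04247 >1
  x=-3.385: |R|=1.01849 >1
Interval (-3.3333, 0).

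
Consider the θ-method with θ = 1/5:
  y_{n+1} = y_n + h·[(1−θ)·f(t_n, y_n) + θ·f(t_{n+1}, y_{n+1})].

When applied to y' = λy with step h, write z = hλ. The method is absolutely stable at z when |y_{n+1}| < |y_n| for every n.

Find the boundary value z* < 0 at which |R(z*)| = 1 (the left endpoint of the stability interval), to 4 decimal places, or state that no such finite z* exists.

On y'=λy, z=hλ:
  y_{n+1} = y_n + z·[4/5·y_n + 1/5·y_{n+1}] ⇒ (1 − 1/5z)y_{n+1} = (1 + 4/5z)y_n
  ⇒ R(z) = (1 + 4/5z)/(1 − 1/5z).

Find x<0 with |R(x)|<1.
x=-0.41: |R|=0.6211
R=−1: 1+4/5x = −1+1/5x ⇒ -3/5x=2 ⇒ x=2/(-3/5)=-3.3333
Confirm numerically:
  x=-2.918: |R|=0.84264 <1
  x=-2.263: |R|=0.55790 <1
  x=-1.800: |R|=0.32353 <1
  x=-3.864: |R|=1.17960 >1
  x=-3.552: |R|=1.07671 >1
  x=-3.433: |R|=1.03546 >1
So |R|<1 on (-3.3333, 0).

left endpoint -3.3333.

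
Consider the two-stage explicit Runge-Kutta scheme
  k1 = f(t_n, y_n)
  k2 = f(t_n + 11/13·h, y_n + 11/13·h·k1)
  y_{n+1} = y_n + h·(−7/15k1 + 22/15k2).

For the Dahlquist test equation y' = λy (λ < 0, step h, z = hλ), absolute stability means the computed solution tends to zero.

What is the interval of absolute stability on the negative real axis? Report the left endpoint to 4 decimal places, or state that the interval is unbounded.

Test eqn y'=λy, z=hλ:
  k1=λy_n ⇒ h·k1=z·y_n;  k2=λ(1+11/13z)y_n ⇒ h·k2=z(1+11/13z)y_n
  y_{n+1}/y_n = 1 − 7/15z + 22/15z(1+11/13z) = 1 + z + 242/195z²
  so R(z) = 1 + z + 242/195z².

Find x<0 with |R(x)|<1.
x=-0.31: |R|=0.8093
R=1: x+242/195x²=0 ⇒ x=−195/242=-0.8058; min R=1−1/(4·242/195)=0.7986>−1
Confirm numerically:
  x=-0.723: |R|=0.92572 <1
  x=-0.665: |R|=0.88381 <1
  x=-0.537: |R|=0.82087 <1
  x=-1.135: |R|=1.46372 >1
  x=-1.087: |R|=1.37936 >1
Interval (-0.8058, 0).

z∈(-0.8058,0).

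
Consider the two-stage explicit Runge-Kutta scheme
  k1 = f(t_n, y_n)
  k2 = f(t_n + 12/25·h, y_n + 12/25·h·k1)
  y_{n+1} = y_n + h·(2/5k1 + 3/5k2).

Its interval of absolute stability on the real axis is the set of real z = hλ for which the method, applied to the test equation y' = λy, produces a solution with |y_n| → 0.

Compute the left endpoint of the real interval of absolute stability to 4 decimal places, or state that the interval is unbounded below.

On y'=λy, z=hλ:
  k1=λy_n ⇒ h·k1=z·y_n;  k2=λ(1+12/25z)y_n ⇒ h·k2=z(1+12/25z)y_n
  y_{n+1}/y_n = 1 + 2/5z + 3/5z(1+12/25z) = 1 + z + 36/125z²
  so R(z) = 1 + z + 36/125z².

Boundary: |R(x)|=1, x<0.
x=-1.61: |R|=0.1365
R=1: x+36/125x²=0 ⇒ x=−125/36=-3.4722; min R=1−1/(4·36/125)=0.1319>−1
Confirm numerically:
  x=-1.941: |R|=0.14403 <1
  x=-1.815: |R|=0.13374 <1
  x=-1.599: |R|=0.13736 <1
  x=-3.959: |R|=1.55502 >1
  x=-3.786: |R|=1.34213 >1
  x=-3.772: |R|=1.32566 >1
Stable set (-3.4722, 0).

z* = -3.4722.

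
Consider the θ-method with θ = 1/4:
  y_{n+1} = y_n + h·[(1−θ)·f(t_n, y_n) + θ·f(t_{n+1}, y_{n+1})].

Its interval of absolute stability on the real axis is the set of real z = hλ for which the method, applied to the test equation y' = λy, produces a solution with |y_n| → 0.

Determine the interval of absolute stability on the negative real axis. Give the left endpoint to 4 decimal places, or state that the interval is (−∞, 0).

Test eqn y'=λy, z=hλ:
  y_{n+1} = y_n + z·[3/4·y_n + 1/4·y_{n+1}] ⇒ (1 − 1/4z)y_{n+1} = (1 + 3/4z)y_n
  R(z) = (1 + 3/4z)/(1 − 1/4z).

Find x<0 with |R(x)|<1.
x=-1.25: |R|=0.0476
R=−1: 1+3/4x = −1+1/4x ⇒ -1/2x=2 ⇒ x=2/(-1/2)=-4.0000
Confirm numerically:
  x=-3.547: |R|=0.87995 <1
  x=-2.373: |R|=0.48941 <1
  x=-2.196: |R|=0.41769 <1
  x=-4.417: |R|=1.09909 >1
  x=-4.342: |R|=1.08199 >1
  x=-4.236: |R|=1.05731 >1
So |R|<1 on (-4.0000, 0).

z∈(-4.0000,0).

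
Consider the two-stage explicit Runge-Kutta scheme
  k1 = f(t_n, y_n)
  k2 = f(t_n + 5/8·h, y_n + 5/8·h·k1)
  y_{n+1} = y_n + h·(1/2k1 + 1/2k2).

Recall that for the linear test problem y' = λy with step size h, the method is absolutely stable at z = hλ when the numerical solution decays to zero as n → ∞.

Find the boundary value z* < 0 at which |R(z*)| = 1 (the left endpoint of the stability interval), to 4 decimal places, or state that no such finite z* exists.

On y'=λy, z=hλ:
  k1=λy_n ⇒ h·k1=z·y_n;  k2=λ(1+5/8z)y_n ⇒ h·k2=z(1+5/8z)y_n
  y_{n+1}/y_n = 1 + 1/2z + 1/2z(1+5/8z) = 1 + z + 5/16z²
  R(z) = 1 + z + 5/16z².

Need |R(x)|<1, x<0.
x=-0.34: |R|=0.6961
R=1: x+5/16x²=0 ⇒ x=−16/5=-3.2000; min R=1−1/(4·5/16)=0.2000>−1
Confirm numerically:
  x=-2.967: |R|=0.78397 <1
  x=-1.814: |R|=0.21431 <1
  x=-1.333: |R|=0.22228 <1
  x=-3.745: |R|=1.63782 >1
  x=-3.403: |R|=1.21588 >1
  x=-3.225: |R|=1.02520 >1
So |R|<1 on (-3.2000, 0).

left endpoint -3.2000.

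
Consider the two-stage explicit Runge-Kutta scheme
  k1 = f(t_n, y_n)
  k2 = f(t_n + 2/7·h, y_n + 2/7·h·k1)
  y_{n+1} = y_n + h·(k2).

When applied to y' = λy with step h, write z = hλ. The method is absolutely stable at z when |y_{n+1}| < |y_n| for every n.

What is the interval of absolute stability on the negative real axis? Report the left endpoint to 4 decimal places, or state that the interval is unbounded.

With y'=λy (z=hλ):
  k1=λy_n ⇒ h·k1=z·y_n;  k2=λ(1+2/7z)y_n ⇒ h·k2=z(1+2/7z)y_n
  y_{n+1}/y_n = 1 + z(1+2/7z) = 1 + z + 2/7z²
  Hence R(z) = 1 + z + 2/7z².

Find x<0 with |R(x)|<1.
x=-1.08: |R|=0.2533
R=1: x+2/7x²=0 ⇒ x=−7/2=-3.5000; min R=1−1/(4·2/7)=0.1250>−1
Confirm numerically:
  x=-2.805: |R|=0.44301 <1
  x=-2.196: |R|=0.18183 <1
  x=-2.024: |R|=0.14645 <1
  x=-1.916: |R|=0.13287 <1
  x=-4.029: |R|=1.60895 >1
  x=-3.926: |R|=1.47785 >1
  x=-3.571: |R|=1.07244 >1
Stable set (-3.5000, 0).

(-3.5000, 0).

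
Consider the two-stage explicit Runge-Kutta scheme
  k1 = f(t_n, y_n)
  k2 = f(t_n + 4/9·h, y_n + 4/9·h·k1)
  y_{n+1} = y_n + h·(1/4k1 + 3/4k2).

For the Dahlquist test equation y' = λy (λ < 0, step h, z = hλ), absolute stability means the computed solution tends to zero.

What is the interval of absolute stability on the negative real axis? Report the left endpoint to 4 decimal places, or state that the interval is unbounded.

(-3.0000, 0).

Set f=λy, z=hλ:
  k1=λy_n ⇒ h·k1=z·y_n;  k2=λ(1+4/9z)y_n ⇒ h·k2=z(1+4/9z)y_n
  y_{n+1}/y_n = 1 + 1/4z + 3/4z(1+4/9z) = 1 + z + 1/3z²
  so R(z) = 1 + z + 1/3z².

Find x<0 with |R(x)|<1.
x=-1.7: |R|=0.2633
R=1: x+1/3x²=0 ⇒ x=−3=-3.0000; min R=1−1/(4·1/3)=0.2500>−1
Confirm numerically:
  x=-2.201: |R|=0.41380 <1
  x=-1.963: |R|=0.32146 <1
  x=-1.811: |R|=0.28224 <1
  x=-3.151: |R|=1.15860 >1
  x=-3.027: |R|=1.02724 >1
Stable set (-3.0000, 0).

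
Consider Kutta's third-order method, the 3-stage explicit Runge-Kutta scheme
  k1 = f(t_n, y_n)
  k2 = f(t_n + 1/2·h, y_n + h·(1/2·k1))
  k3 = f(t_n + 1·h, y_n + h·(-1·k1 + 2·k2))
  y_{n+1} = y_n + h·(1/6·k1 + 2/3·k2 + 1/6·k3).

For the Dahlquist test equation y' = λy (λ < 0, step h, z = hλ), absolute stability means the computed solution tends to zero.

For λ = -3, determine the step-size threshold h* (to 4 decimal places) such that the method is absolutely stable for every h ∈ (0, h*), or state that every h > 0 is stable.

(-2.5127,0); λ=-3 ⇒ h* = 0.8376.

Set f=λy, z=hλ:
  order 3, 3-stage ⇒ R(z)=1+z+z^2/2+z^3/6
  (e.g. R(-0.41)=0.66256, |R|=0.66256)

Need |R(x)|<1, x<0.
x=-0.41: |R|=0.6626
|R(-1.3)|=0.1788 |R(-1.23)|=0.2163 |R(-0.7)|=0.4878
Bisect:
  x_lo=-3.0643 |R|=2.1649  x_hi=-0.0883 |R|=0.9155
  mid=-1.57628 |R|=0.01330 →hi
  mid=-2.32028 |R|=0.71038 →hi
  mid=-2.69228 |R|=1.32053 →lo
  mid=-2.50628 |R|=0.98940 →hi
  mid=-2.59928 |R|=1.14805 →lo
  mid=-2.55278 |R|=1.06705 →lo
  mid=-2.52953 |R|=1.02781 →lo
  mid=-2.51790 |R|=1.00850 →lo
  mid=-2.51209 |R|=0.99893 →hi
  ...
  [-2.51282,-2.51264] ⇒ x*=-2.5127
So |R|<1 on (-2.5127, 0).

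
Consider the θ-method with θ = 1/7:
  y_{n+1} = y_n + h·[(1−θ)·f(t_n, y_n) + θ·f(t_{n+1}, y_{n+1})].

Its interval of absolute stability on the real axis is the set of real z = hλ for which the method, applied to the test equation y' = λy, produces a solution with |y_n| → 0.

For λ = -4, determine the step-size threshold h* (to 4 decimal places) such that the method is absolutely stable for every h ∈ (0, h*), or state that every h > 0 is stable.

Test eqn y'=λy, z=hλ:
  y_{n+1} = y_n + z·[6/7·y_n + 1/7·y_{n+1}] ⇒ (1 − 1/7z)y_{n+1} = (1 + 6/7z)y_n
  so R(z) = (1 + 6/7z)/(1 − 1/7z).

Find x<0 with |R(x)|<1.
x=-0.53: |R|=0.5073
R=−1: 1+6/7x = −1+1/7x ⇒ -5/7x=2 ⇒ x=2/(-5/7)=-2.8000
Confirm numerically:
  x=-2.408: |R|=0.79167 <1
  x=-2.116: |R|=0.62484 <1
  x=-1.496: |R|=0.23258 <1
  x=-3.029: |R|=1.11417 >1
  x=-2.871: |R|=1.03596 >1
Stable set (-2.8000, 0).

(-2.8000,0); λ=-4 ⇒ h* = (14/5)/4 = 0.7000.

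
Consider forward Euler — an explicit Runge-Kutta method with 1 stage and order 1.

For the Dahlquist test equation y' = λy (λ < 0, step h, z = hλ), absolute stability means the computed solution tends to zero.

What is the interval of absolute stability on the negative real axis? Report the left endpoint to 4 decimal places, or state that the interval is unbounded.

z∈(-2.0000,0).

Test eqn y'=λy, z=hλ:
  order 1, 1-stage ⇒ R(z)=1+z
  (e.g. R(-1.64)=-0.64000, |R|=0.64000)

Find x<0 with |R(x)|<1.
x=-1.64: |R|=0.6400
|R(-2.16)|=1.1600 |R(-0.92)|=0.0800 |R(-0.63)|=0.3700
Bisect:
  x_lo=-2.7160 |R|=1.7160  x_hi=-0.1454 |R|=0.8546
  mid=-1.43068 |R|=0.43068 →hi
  mid=-2.07332 |R|=1.07332 →lo
  mid=-1.75200 |R|=0.75200 →hi
  mid=-1.91266 |R|=0.91266 →hi
  mid=-1.99299 |R|=0.99299 →hi
  mid=-2.03316 |R|=1.03316 →lo
  mid=-2.01307 |R|=1.01307 →lo
  ...
  [-2.00005,-1.99989] ⇒ x*=-2.0000
Stable set (-2.0000, 0).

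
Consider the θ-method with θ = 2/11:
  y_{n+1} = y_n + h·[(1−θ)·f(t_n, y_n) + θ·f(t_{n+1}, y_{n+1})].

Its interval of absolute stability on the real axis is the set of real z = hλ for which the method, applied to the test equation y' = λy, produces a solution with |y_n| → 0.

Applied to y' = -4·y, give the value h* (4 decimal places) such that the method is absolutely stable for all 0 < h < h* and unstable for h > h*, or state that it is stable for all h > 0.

(-3.1429,0); λ=-4 ⇒ h* = (22/7)/4 = 0.7857.

With y'=λy (z=hλ):
  y_{n+1} = y_n + z·[9/11·y_n + 2/11·y_{n+1}] ⇒ (1 − 2/11z)y_{n+1} = (1 + 9/11z)y_n
  so R(z) = (1 + 9/11z)/(1 − 2/11z).

Find x<0 with |R(x)|<1.
x=-0.77: |R|=0.3246
R=−1: 1+9/11x = −1+2/11x ⇒ -7/11x=2 ⇒ x=2/(-7/11)=-3.1429
Confirm numerically:
  x=-2.869: |R|=0.88547 <1
  x=-2.844: |R|=0.87464 <1
  x=-2.459: |R|=0.69927 <1
  x=-3.618: |R|=1.18239 >1
  x=-3.513: |R|=1.14374 >1
  x=-3.337: |R|=1.07689 >1
Stable set (-3.1429, 0).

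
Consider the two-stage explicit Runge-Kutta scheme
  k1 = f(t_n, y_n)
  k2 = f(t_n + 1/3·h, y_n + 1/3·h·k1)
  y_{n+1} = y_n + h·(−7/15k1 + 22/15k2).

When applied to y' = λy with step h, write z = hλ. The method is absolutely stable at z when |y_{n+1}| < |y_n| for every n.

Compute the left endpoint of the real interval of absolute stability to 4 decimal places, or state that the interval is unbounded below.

z* = -2.0455.

With y'=λy (z=hλ):
  k1=λy_n ⇒ h·k1=z·y_n;  k2=λ(1+1/3z)y_n ⇒ h·k2=z(1+1/3z)y_n
  y_{n+1}/y_n = 1 − 7/15z + 22/15z(1+1/3z) = 1 + z + 22/45z²
  Hence R(z) = 1 + z + 22/45z².

Need |R(x)|<1, x<0.
x=-0.98: |R|=0.4895
R=1: x+22/45x²=0 ⇒ x=−45/22=-2.0455; min R=1−1/(4·22/45)=0.4886>−1
Confirm numerically:
  x=-1.352: |R|=0.54164 <1
  x=-0.936: |R|=0.49231 <1
  x=-0.822: |R|=0.50833 <1
  x=-2.510: |R|=1.57005 >1
  x=-2.349: |R|=1.34859 >1
Interval (-2.0455, 0).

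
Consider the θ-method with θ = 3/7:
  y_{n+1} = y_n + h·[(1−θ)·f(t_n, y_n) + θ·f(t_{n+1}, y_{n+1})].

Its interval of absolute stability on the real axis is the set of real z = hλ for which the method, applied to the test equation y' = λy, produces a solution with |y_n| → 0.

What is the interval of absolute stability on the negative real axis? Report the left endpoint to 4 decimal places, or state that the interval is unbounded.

z∈(-14.0000,0).

With y'=λy (z=hλ):
  y_{n+1} = y_n + z·[4/7·y_n + 3/7·y_{n+1}] ⇒ (1 − 3/7z)y_{n+1} = (1 + 4/7z)y_n
  R(z) = (1 + 4/7z)/(1 − 3/7z).

Solve |R(x)|<1 on ℝ⁻.
x=-1.39: |R|=0.1289
R=−1: 1+4/7x = −1+3/7x ⇒ -1/7x=2 ⇒ x=2/(-1/7)=-14.0000
Confirm numerically:
  x=-9.242: |R|=0.86298 <1
  x=-8.171: |R|=0.81503 <1
  x=-7.810: |R|=0.79658 <1
  x=-14.509: |R|=1.01007 >1
  x=-14.371: |R|=1.00740 >1
  x=-14.086: |R|=1.00175 >1
Interval (-14.0000, 0).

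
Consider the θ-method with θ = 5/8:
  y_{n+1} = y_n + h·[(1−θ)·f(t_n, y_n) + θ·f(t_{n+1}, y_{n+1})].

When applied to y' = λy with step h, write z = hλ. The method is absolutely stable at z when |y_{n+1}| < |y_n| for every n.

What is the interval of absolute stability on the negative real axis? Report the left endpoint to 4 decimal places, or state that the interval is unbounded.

(−∞, 0) — no finite endpoint.

With y'=λy (z=hλ):
  y_{n+1} = y_n + z·[3/8·y_n + 5/8·y_{n+1}] ⇒ (1 − 5/8z)y_{n+1} = (1 + 3/8z)y_n
  so R(z) = (1 + 3/8z)/(1 − 5/8z).

Solve |R(x)|<1 on ℝ⁻.
x=-0.98: |R|=0.3922
x=-2: |R|=0.1111
x=-10: |R|=0.3793
x=-100: |R|=0.5748
θ=5/8≥1/2 ⇒ |1+3/8x|<|1−5/8x| ∀x<0 ⇒ stable on all of ℝ⁻.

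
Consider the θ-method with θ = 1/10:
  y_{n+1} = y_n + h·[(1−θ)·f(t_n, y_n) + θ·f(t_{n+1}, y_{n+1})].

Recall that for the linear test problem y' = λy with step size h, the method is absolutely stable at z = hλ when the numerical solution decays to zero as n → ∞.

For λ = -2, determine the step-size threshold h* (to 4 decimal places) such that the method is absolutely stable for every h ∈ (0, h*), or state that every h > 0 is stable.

(-2.5000,0); λ=-2 ⇒ h* = (5/2)/2 = 1.2500.

Set f=λy, z=hλ:
  y_{n+1} = y_n + z·[9/10·y_n + 1/10·y_{n+1}] ⇒ (1 − 1/10z)y_{n+1} = (1 + 9/10z)y_n
  R(z) = (1 + 9/10z)/(1 − 1/10z).

Solve |R(x)|<1 on ℝ⁻.
x=-0.59: |R|=0.4429
R=−1: 1+9/10x = −1+1/10x ⇒ -4/5x=2 ⇒ x=2/(-4/5)=-2.5000
Confirm numerically:
  x=-2.423: |R|=0.95041 <1
  x=-2.321: |R|=0.88378 <1
  x=-2.203: |R|=0.80529 <1
  x=-1.920: |R|=0.61074 <1
  x=-3.057: |R|=1.34127 >1
  x=-3.033: |R|=1.32717 >1
  x=-2.870: |R|=1.22999 >1
Stable set (-2.5000, 0).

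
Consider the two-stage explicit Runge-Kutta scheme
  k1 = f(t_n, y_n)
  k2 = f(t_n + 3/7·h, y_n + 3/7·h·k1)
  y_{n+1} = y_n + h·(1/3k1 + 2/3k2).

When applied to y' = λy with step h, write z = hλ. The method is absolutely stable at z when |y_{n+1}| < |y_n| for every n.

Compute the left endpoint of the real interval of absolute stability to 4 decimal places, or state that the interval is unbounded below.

With y'=λy (z=hλ):
  k1=λy_n ⇒ h·k1=z·y_n;  k2=λ(1+3/7z)y_n ⇒ h·k2=z(1+3/7z)y_n
  y_{n+1}/y_n = 1 + 1/3z + 2/3z(1+3/7z) = 1 + z + 2/7z²
  ⇒ R(z) = 1 + z + 2/7z².

Boundary: |R(x)|=1, x<0.
x=-1.64: |R|=0.1285
R=1: x+2/7x²=0 ⇒ x=−7/2=-3.5000; min R=1−1/(4·2/7)=0.1250>−1
Confirm numerically:
  x=-2.792: |R|=0.43522 <1
  x=-2.434: |R|=0.25867 <1
  x=-1.985: |R|=0.14078 <1
  x=-1.562: |R|=0.13510 <1
  x=-3.937: |R|=1.49156 >1
  x=-3.870: |R|=1.40911 >1
Interval (-3.5000, 0).

z* = -3.5000.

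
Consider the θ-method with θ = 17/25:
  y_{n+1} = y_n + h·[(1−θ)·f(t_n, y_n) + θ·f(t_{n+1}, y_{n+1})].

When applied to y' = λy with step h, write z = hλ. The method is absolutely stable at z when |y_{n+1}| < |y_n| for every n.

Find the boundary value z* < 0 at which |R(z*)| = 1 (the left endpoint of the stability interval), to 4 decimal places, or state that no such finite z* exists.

With y'=λy (z=hλ):
  y_{n+1} = y_n + z·[8/25·y_n + 17/25·y_{n+1}] ⇒ (1 − 17/25z)y_{n+1} = (1 + 8/25z)y_n
  R(z) = (1 + 8/25z)/(1 − 17/25z).

Need |R(x)|<1, x<0.
x=-1.56: |R|=0.2430
x=-2: |R|=0.1525
x=-10: |R|=0.2821
x=-100: |R|=0.4493
θ=17/25≥1/2 ⇒ |1+8/25x|<|1−17/25x| ∀x<0 ⇒ stable on all of ℝ⁻.

unbounded; (−∞, 0).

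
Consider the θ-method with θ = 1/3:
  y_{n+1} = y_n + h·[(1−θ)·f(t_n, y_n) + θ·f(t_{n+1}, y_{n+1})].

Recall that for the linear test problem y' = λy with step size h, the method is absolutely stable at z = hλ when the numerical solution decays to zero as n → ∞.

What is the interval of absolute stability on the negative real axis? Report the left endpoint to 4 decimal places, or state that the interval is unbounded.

With y'=λy (z=hλ):
  y_{n+1} = y_n + z·[2/3·y_n + 1/3·y_{n+1}] ⇒ (1 − 1/3z)y_{n+1} = (1 + 2/3z)y_n
  so R(z) = (1 + 2/3z)/(1 − 1/3z).

Find x<0 with |R(x)|<1.
x=-1.54: |R|=0.0176
R=−1: 1+2/3x = −1+1/3x ⇒ -1/3x=2 ⇒ x=2/(-1/3)=-6.0000
Confirm numerically:
  x=-5.622: |R|=0.95616 <1
  x=-5.343: |R|=0.92125 <1
  x=-2.752: |R|=0.43533 <1
  x=-6.461: |R|=1.04873 >1
  x=-6.022: |R|=1.00244 >1
Interval (-6.0000, 0).

z∈(-6.0000,0).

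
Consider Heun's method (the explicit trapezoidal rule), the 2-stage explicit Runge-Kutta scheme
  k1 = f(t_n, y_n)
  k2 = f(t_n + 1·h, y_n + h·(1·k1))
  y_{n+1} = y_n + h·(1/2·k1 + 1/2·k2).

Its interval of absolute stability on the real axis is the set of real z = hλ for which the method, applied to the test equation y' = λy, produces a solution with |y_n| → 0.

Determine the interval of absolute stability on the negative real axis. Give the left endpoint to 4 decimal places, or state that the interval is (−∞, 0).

On y'=λy, z=hλ:
  order 2, 2-stage ⇒ R(z)=1+z+z^2/2
  (e.g. R(-0.86)=0.50980, |R|=0.50980)

Boundary: |R(x)|=1, x<0.
x=-0.86: |R|=0.5098
|R(-2.02)|=1.0202 |R(-1.09)|=0.5040 |R(-0.58)|=0.5882
Bisect:
  x_lo=-2.6553 |R|=1.8700  x_hi=-0.1180 |R|=0.8890
  mid=-1.38662 |R|=0.57474 →hi
  mid=-2.02095 |R|=1.02117 →lo
  mid=-1.70379 |R|=0.74766 →hi
  mid=-1.86237 |R|=0.87184 →hi
  mid=-1.94166 |R|=0.94336 →hi
  mid=-1.98131 |R|=0.98148 →hi
  mid=-2.00113 |R|=1.00113 →lo
  mid=-1.99122 |R|=0.99126 →hi
  ...
  [-2.00005,-1.99989] ⇒ x*=-2.0000
Stable set (-2.0000, 0).

(-2.0000, 0).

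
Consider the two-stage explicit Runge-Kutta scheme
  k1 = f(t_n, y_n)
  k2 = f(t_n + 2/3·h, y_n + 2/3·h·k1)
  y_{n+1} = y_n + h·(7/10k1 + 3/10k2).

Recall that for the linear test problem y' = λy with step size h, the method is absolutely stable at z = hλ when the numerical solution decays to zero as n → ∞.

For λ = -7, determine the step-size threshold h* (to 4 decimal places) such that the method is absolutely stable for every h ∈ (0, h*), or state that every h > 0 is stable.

(-5.0000,0); λ=-7 ⇒ h* = (5)/7 = 0.7143.

With y'=λy (z=hλ):
  k1=λy_n ⇒ h·k1=z·y_n;  k2=λ(1+2/3z)y_n ⇒ h·k2=z(1+2/3z)y_n
  y_{n+1}/y_n = 1 + 7/10z + 3/10z(1+2/3z) = 1 + z + 1/5z²
  R(z) = 1 + z + 1/5z².

Find x<0 with |R(x)|<1.
x=-0.44: |R|=0.5987
R=1: x+1/5x²=0 ⇒ x=−5=-5.0000; min R=1−1/(4·1/5)=-0.2500>−1
Confirm numerically:
  x=-3.433: |R|=0.07590 <1
  x=-3.126: |R|=0.17162 <1
  x=-3.079: |R|=0.18295 <1
  x=-5.559: |R|=1.62150 >1
  x=-5.421: |R|=1.45645 >1
  x=-5.236: |R|=1.24714 >1
Stable set (-5.0000, 0).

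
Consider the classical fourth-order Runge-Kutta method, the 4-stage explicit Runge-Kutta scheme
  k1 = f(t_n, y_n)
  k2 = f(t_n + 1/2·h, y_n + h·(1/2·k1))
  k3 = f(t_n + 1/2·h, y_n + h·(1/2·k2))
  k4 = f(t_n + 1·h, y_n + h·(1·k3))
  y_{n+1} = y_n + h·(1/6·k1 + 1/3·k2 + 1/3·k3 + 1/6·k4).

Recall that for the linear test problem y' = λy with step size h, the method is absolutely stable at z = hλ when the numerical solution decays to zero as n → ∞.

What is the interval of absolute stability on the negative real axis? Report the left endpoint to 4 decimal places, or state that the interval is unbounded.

(-2.7853, 0).

Test eqn y'=λy, z=hλ:
  order 4, 4-stage ⇒ R(z)=1+z+z^2/2+z^3/6+z^4/24
  (e.g. R(-1.15)=0.33065, |R|=0.33065)

Boundary: |R(x)|=1, x<0.
x=-1.15: |R|=0.3306
|R(-2.06)|=0.3552 |R(-1.68)|=0.2728 |R(-0.68)|=0.5077
Bisect:
  x_lo=-3.5438 |R|=2.8896  x_hi=-0.3060 |R|=0.7364
  mid=-1.92493 |R|=0.31106 →hi
  mid=-2.73438 |R|=0.92592 →hi
  mid=-3.13911 |R|=1.67832 →lo
  mid=-2.93675 |R|=1.25341 →lo
  mid=-2.83557 |R|=1.07848 →lo
  mid=-2.78497 |R|=0.99952 →hi
  mid=-2.81027 |R|=1.03831 →lo
  mid=-2.79762 |R|=1.01875 →lo
  mid=-2.79130 |R|=1.00909 →lo
  mid=-2.78814 |R|=1.00429 →lo
  ...
  [-2.78537,-2.78517] ⇒ x*=-2.7853
Interval (-2.7853, 0).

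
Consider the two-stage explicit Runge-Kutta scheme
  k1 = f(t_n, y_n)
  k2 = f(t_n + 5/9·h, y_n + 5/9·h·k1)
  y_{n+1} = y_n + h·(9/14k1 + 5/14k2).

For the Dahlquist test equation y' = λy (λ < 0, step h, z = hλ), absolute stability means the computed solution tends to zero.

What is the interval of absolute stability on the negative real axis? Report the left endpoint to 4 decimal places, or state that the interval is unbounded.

(-5.0400, 0).

With y'=λy (z=hλ):
  k1=λy_n ⇒ h·k1=z·y_n;  k2=λ(1+5/9z)y_n ⇒ h·k2=z(1+5/9z)y_n
  y_{n+1}/y_n = 1 + 9/14z + 5/14z(1+5/9z) = 1 + z + 25/126z²
  Hence R(z) = 1 + z + 25/126z².

Solve |R(x)|<1 on ℝ⁻.
x=-1.27: |R|=0.0500
R=1: x+25/126x²=0 ⇒ x=−126/25=-5.0400; min R=1−1/(4·25/126)=-0.2600>−1
Confirm numerically:
  x=-4.944: |R|=0.90583 <1
  x=-4.441: |R|=0.47219 <1
  x=-3.278: |R|=0.14600 <1
  x=-2.456: |R|=0.25919 <1
  x=-5.451: |R|=1.44452 >1
  x=-5.318: |R|=1.29333 >1
  x=-5.120: |R|=1.08127 >1
So |R|<1 on (-5.0400, 0).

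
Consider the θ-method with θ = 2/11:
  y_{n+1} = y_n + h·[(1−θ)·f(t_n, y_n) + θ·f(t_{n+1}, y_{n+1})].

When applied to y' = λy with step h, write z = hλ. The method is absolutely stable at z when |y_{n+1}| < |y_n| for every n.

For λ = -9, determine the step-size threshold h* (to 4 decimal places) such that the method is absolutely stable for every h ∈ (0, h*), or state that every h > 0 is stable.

Set f=λy, z=hλ:
  y_{n+1} = y_n + z·[9/11·y_n + 2/11·y_{n+1}] ⇒ (1 − 2/11z)y_{n+1} = (1 + 9/11z)y_n
  ⇒ R(z) = (1 + 9/11z)/(1 − 2/11z).

Find x<0 with |R(x)|<1.
x=-1.47: |R|=0.1600
R=−1: 1+9/11x = −1+2/11x ⇒ -7/11x=2 ⇒ x=2/(-7/11)=-3.1429
Confirm numerically:
  x=-2.966: |R|=0.92688 <1
  x=-2.835: |R|=0.87073 <1
  x=-2.575: |R|=0.75387 <1
  x=-2.379: |R|=0.66068 <1
  x=-3.576: |R|=1.16703 >1
  x=-3.406: |R|=1.10341 >1
So |R|<1 on (-3.1429, 0).

(-3.1429,0); λ=-9 ⇒ h* = (22/7)/9 = 0.3492.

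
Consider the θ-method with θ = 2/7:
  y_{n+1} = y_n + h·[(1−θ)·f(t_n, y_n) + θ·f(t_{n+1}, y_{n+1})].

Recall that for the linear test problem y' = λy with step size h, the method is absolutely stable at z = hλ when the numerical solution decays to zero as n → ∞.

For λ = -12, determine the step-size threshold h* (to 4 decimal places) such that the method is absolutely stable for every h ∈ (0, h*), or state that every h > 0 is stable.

Test eqn y'=λy, z=hλ:
  y_{n+1} = y_n + z·[5/7·y_n + 2/7·y_{n+1}] ⇒ (1 − 2/7z)y_{n+1} = (1 + 5/7z)y_n
  so R(z) = (1 + 5/7z)/(1 − 2/7z).

Need |R(x)|<1, x<0.
x=-0.88: |R|=0.2968
R=−1: 1+5/7x = −1+2/7x ⇒ -3/7x=2 ⇒ x=2/(-3/7)=-4.6667
Confirm numerically:
  x=-3.876: |R|=0.83921 <1
  x=-3.702: |R|=0.79908 <1
  x=-3.219: |R|=0.67681 <1
  x=-4.861: |R|=1.03486 >1
  x=-4.711: |R|=1.00810 >1
Stable set (-4.6667, 0).

(-4.6667,0); λ=-12 ⇒ h* = (14/3)/12 = 0.3889.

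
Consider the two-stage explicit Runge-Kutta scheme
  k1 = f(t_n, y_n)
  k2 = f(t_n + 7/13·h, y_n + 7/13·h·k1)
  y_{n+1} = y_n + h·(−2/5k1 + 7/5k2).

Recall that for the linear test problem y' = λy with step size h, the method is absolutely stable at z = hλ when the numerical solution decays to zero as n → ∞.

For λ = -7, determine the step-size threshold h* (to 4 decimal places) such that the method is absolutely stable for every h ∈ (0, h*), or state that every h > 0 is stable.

Test eqn y'=λy, z=hλ:
  k1=λy_n ⇒ h·k1=z·y_n;  k2=λ(1+7/13z)y_n ⇒ h·k2=z(1+7/13z)y_n
  y_{n+1}/y_n = 1 − 2/5z + 7/5z(1+7/13z) = 1 + z + 49/65z²
  ⇒ R(z) = 1 + z + 49/65z².

Need |R(x)|<1, x<0.
x=-1.32: |R|=0.9935
R=1: x+49/65x²=0 ⇒ x=−65/49=-1.3265; min R=1−1/(4·49/65)=0.6684>−1
Confirm numerically:
  x=-1.160: |R|=0.85438 <1
  x=-1.147: |R|=0.84477 <1
  x=-0.946: |R|=0.72863 <1
  x=-0.934: |R|=0.72362 <1
  x=-1.515: |R|=1.21525 >1
  x=-1.354: |R|=1.02804 >1
So |R|<1 on (-1.3265, 0).

(-1.3265,0); λ=-7 ⇒ h* = (65/49)/7 = 0.1895.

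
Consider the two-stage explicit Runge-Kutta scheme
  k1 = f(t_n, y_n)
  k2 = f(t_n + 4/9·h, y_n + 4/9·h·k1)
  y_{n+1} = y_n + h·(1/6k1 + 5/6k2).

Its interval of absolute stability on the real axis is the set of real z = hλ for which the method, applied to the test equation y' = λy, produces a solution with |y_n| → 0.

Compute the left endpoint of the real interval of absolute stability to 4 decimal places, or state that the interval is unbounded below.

Set f=λy, z=hλ:
  k1=λy_n ⇒ h·k1=z·y_n;  k2=λ(1+4/9z)y_n ⇒ h·k2=z(1+4/9z)y_n
  y_{n+1}/y_n = 1 + 1/6z + 5/6z(1+4/9z) = 1 + z + 10/27z²
  R(z) = 1 + z + 10/27z².

Boundary: |R(x)|=1, x<0.
x=-0.45: |R|=0.6250
R=1: x+10/27x²=0 ⇒ x=−27/10=-2.7000; min R=1−1/(4·10/27)=0.3250>−1
Confirm numerically:
  x=-2.560: |R|=0.86726 <1
  x=-1.638: |R|=0.35572 <1
  x=-1.454: |R|=0.32901 <1
  x=-1.129: |R|=0.34309 <1
  x=-3.297: |R|=1.72900 >1
  x=-3.042: |R|=1.38532 >1
So |R|<1 on (-2.7000, 0).

left endpoint -2.7000.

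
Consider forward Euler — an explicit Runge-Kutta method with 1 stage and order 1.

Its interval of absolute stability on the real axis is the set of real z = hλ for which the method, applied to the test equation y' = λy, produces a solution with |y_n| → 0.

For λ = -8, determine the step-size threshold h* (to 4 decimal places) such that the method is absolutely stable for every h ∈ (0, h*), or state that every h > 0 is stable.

(-2.0000,0); λ=-8 ⇒ h* = 0.2500.

Test eqn y'=λy, z=hλ:
  order 1, 1-stage ⇒ R(z)=1+z
  (e.g. R(-1.31)=-0.31000, |R|=0.31000)

Boundary: |R(x)|=1, x<0.
x=-1.31: |R|=0.3100
|R(-1.5)|=0.5000 |R(-1.46)|=0.4600 |R(-0.74)|=0.2600
Bisect:
  x_lo=-2.3148 |R|=1.3148  x_hi=-0.1240 |R|=0.8760
  mid=-1.21940 |R|=0.21940 →hi
  mid=-1.76708 |R|=0.76708 →hi
  mid=-2.04093 |R|=1.04093 →lo
  mid=-1.90400 |R|=0.90400 →hi
  mid=-1.97247 |R|=0.97247 →hi
  mid=-2.00670 |R|=1.00670 →lo
  mid=-1.98958 |R|=0.98958 →hi
  mid=-1.99814 |R|=0.99814 →hi
  ...
  [-2.00001,-1.99988] ⇒ x*=-2.0000
Stable set (-2.0000, 0).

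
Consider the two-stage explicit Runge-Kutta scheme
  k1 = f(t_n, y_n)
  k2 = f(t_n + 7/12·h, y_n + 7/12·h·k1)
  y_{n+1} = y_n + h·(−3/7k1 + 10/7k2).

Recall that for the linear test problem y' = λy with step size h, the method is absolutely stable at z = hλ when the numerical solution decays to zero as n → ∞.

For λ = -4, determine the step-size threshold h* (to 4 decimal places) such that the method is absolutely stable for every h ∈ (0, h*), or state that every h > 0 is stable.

Test eqn y'=λy, z=hλ:
  k1=λy_n ⇒ h·k1=z·y_n;  k2=λ(1+7/12z)y_n ⇒ h·k2=z(1+7/12z)y_n
  y_{n+1}/y_n = 1 − 3/7z + 10/7z(1+7/12z) = 1 + z + 5/6z²
  so R(z) = 1 + z + 5/6z².

Solve |R(x)|<1 on ℝ⁻.
x=-1.62: |R|=1.5670
R=1: x+5/6x²=0 ⇒ x=−6/5=-1.2000; min R=1−1/(4·5/6)=0.7000>−1
Confirm numerically:
  x=-1.079: |R|=0.89120 <1
  x=-0.997: |R|=0.83134 <1
  x=-0.767: |R|=0.72324 <1
  x=-0.571: |R|=0.70070 <1
  x=-1.646: |R|=1.61176 >1
  x=-1.599: |R|=1.53167 >1
Interval (-1.2000, 0).

(-1.2000,0); λ=-4 ⇒ h* = (6/5)/4 = 0.3000.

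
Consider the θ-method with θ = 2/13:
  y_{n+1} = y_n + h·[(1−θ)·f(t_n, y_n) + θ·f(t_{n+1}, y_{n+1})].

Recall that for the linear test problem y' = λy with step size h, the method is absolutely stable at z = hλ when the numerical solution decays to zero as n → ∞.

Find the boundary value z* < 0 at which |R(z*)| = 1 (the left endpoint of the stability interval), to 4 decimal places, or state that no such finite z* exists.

left endpoint -2.8889.

With y'=λy (z=hλ):
  y_{n+1} = y_n + z·[11/13·y_n + 2/13·y_{n+1}] ⇒ (1 − 2/13z)y_{n+1} = (1 + 11/13z)y_n
  R(z) = (1 + 11/13z)/(1 − 2/13z).

Need |R(x)|<1, x<0.
x=-1.1: |R|=0.0592
R=−1: 1+11/13x = −1+2/13x ⇒ -9/13x=2 ⇒ x=2/(-9/13)=-2.8889
Confirm numerically:
  x=-2.499: |R|=0.80503 <1
  x=-1.814: |R|=0.41821 <1
  x=-1.640: |R|=0.30958 <1
  x=-1.385: |R|=0.14172 <1
  x=-3.432: |R|=1.24607 >1
  x=-3.267: |R|=1.17421 >1
Interval (-2.8889, 0).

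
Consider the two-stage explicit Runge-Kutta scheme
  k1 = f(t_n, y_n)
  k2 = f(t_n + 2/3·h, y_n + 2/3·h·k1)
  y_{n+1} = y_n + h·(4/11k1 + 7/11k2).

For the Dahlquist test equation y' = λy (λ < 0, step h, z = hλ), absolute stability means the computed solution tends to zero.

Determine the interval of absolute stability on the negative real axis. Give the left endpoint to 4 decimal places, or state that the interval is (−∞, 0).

z∈(-2.3571,0).

Test eqn y'=λy, z=hλ:
  k1=λy_n ⇒ h·k1=z·y_n;  k2=λ(1+2/3z)y_n ⇒ h·k2=z(1+2/3z)y_n
  y_{n+1}/y_n = 1 + 4/11z + 7/11z(1+2/3z) = 1 + z + 14/33z²
  Hence R(z) = 1 + z + 14/33z².

Boundary: |R(x)|=1, x<0.
x=-1.58: |R|=0.4791
R=1: x+14/33x²=0 ⇒ x=−33/14=-2.3571; min R=1−1/(4·14/33)=0.4107>−1
Confirm numerically:
  x=-1.960: |R|=0.66977 <1
  x=-1.881: |R|=0.62004 <1
  x=-1.052: |R|=0.41751 <1
  x=-2.477: |R|=1.12595 >1
  x=-2.421: |R|=1.06559 >1
Interval (-2.3571, 0).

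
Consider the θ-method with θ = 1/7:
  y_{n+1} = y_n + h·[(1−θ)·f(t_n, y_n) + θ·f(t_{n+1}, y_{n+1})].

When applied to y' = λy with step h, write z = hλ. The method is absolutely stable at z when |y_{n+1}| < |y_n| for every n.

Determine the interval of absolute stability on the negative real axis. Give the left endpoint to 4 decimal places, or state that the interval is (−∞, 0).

(-2.8000, 0).

Set f=λy, z=hλ:
  y_{n+1} = y_n + z·[6/7·y_n + 1/7·y_{n+1}] ⇒ (1 − 1/7z)y_{n+1} = (1 + 6/7z)y_n
  R(z) = (1 + 6/7z)/(1 − 1/7z).

Find x<0 with |R(x)|<1.
x=-1.34: |R|=0.1247
R=−1: 1+6/7x = −1+1/7x ⇒ -5/7x=2 ⇒ x=2/(-5/7)=-2.8000
Confirm numerically:
  x=-2.315: |R|=0.73967 <1
  x=-2.121: |R|=0.62778 <1
  x=-1.763: |R|=0.40831 <1
  x=-1.477: |R|=0.21965 <1
  x=-3.157: |R|=1.17574 >1
  x=-3.112: |R|=1.15427 >1
  x=-3.101: |R|=1.14900 >1
Stable set (-2.8000, 0).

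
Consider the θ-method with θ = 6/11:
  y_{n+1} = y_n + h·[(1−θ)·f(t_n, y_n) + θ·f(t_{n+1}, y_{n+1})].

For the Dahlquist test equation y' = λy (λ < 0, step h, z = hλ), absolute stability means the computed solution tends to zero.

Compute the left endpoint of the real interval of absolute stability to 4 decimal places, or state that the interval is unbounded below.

Set f=λy, z=hλ:
  y_{n+1} = y_n + z·[5/11·y_n + 6/11·y_{n+1}] ⇒ (1 − 6/11z)y_{n+1} = (1 + 5/11z)y_n
  Hence R(z) = (1 + 5/11z)/(1 − 6/11z).

Need |R(x)|<1, x<0.
x=-1.38: |R|=0.2127
x=-2: |R|=0.0435
x=-10: |R|=0.5493
x=-100: |R|=0.8003
θ=6/11≥1/2 ⇒ |1+5/11x|<|1−6/11x| ∀x<0 ⇒ stable on all of ℝ⁻.

interval (−∞, 0).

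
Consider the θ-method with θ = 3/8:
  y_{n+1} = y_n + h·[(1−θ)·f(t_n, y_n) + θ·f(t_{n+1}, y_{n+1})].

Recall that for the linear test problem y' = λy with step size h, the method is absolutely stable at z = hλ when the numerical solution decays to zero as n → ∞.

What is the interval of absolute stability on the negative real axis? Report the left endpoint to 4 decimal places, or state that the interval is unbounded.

Test eqn y'=λy, z=hλ:
  y_{n+1} = y_n + z·[5/8·y_n + 3/8·y_{n+1}] ⇒ (1 − 3/8z)y_{n+1} = (1 + 5/8z)y_n
  R(z) = (1 + 5/8z)/(1 − 3/8z).

Need |R(x)|<1, x<0.
x=-0.41: |R|=0.6446
R=−1: 1+5/8x = −1+3/8x ⇒ -1/4x=2 ⇒ x=2/(-1/4)=-8.0000
Confirm numerically:
  x=-7.255: |R|=0.94994 <1
  x=-6.843: |R|=0.91889 <1
  x=-5.207: |R|=0.76352 <1
  x=-3.513: |R|=0.51594 <1
  x=-8.587: |R|=1.03477 >1
  x=-8.070: |R|=1.00435 >1
So |R|<1 on (-8.0000, 0).

z∈(-8.0000,0).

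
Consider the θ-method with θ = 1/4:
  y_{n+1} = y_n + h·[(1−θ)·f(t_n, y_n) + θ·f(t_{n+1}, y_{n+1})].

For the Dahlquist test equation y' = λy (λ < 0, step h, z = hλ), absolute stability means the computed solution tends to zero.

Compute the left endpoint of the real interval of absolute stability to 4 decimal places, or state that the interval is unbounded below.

Test eqn y'=λy, z=hλ:
  y_{n+1} = y_n + z·[3/4·y_n + 1/4·y_{n+1}] ⇒ (1 − 1/4z)y_{n+1} = (1 + 3/4z)y_n
  so R(z) = (1 + 3/4z)/(1 − 1/4z).

Find x<0 with |R(x)|<1.
x=-0.62: |R|=0.4632
R=−1: 1+3/4x = −1+1/4x ⇒ -1/2x=2 ⇒ x=2/(-1/2)=-4.0000
Confirm numerically:
  x=-3.115: |R|=0.75123 <1
  x=-2.757: |R|=0.63209 <1
  x=-1.867: |R|=0.27288 <1
  x=-4.090: |R|=1.02225 >1
  x=-4.052: |R|=1.01292 >1
Stable set (-4.0000, 0).

z* = -4.0000.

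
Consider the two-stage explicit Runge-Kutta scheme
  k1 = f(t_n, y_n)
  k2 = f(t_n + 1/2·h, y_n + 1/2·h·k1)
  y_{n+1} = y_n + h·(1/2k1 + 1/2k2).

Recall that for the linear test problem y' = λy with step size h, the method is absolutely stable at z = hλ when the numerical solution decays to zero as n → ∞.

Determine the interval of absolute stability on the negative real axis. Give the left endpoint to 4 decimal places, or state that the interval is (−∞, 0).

(-4.0000, 0).

Set f=λy, z=hλ:
  k1=λy_n ⇒ h·k1=z·y_n;  k2=λ(1+1/2z)y_n ⇒ h·k2=z(1+1/2z)y_n
  y_{n+1}/y_n = 1 + 1/2z + 1/2z(1+1/2z) = 1 + z + 1/4z²
  R(z) = 1 + z + 1/4z².

Solve |R(x)|<1 on ℝ⁻.
x=-1.18: |R|=0.1681
R=1: x+1/4x²=0 ⇒ x=−4=-4.0000; min R=1−1/(4·1/4)=0.0000>−1
Confirm numerically:
  x=-3.200: |R|=0.36000 <1
  x=-3.059: |R|=0.28037 <1
  x=-2.151: |R|=0.00570 <1
  x=-4.594: |R|=1.68221 >1
  x=-4.585: |R|=1.67056 >1
  x=-4.221: |R|=1.23321 >1
Interval (-4.0000, 0).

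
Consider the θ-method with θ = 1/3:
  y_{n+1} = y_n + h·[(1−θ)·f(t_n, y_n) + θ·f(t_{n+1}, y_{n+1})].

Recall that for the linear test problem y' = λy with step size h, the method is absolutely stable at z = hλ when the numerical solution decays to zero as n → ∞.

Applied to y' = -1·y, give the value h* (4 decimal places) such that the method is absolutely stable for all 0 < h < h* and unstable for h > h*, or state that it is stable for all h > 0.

(-6.0000,0); λ=-1 ⇒ h* = (6)/1 = 6.0000.

On y'=λy, z=hλ:
  y_{n+1} = y_n + z·[2/3·y_n + 1/3·y_{n+1}] ⇒ (1 − 1/3z)y_{n+1} = (1 + 2/3z)y_n
  R(z) = (1 + 2/3z)/(1 − 1/3z).

Find x<0 with |R(x)|<1.
x=-0.67: |R|=0.4523
R=−1: 1+2/3x = −1+1/3x ⇒ -1/3x=2 ⇒ x=2/(-1/3)=-6.0000
Confirm numerically:
  x=-4.727: |R|=0.83525 <1
  x=-4.127: |R|=0.73720 <1
  x=-4.093: |R|=0.73114 <1
  x=-2.865: |R|=0.46547 <1
  x=-6.273: |R|=1.02944 >1
  x=-6.111: |R|=1.01218 >1
Interval (-6.0000, 0).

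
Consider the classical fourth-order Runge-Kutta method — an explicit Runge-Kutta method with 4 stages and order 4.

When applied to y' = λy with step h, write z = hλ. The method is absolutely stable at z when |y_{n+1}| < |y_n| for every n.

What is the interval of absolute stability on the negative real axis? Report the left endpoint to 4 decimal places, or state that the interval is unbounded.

Set f=λy, z=hλ:
  order 4, 4-stage ⇒ R(z)=1+z+z^2/2+z^3/6+z^4/24
  (e.g. R(-1.29)=0.29965, |R|=0.29965)

Boundary: |R(x)|=1, x<0.
x=-1.29: |R|=0.2997
|R(-2.96)|=1.2970 |R(-1.26)|=0.3054 |R(-0.93)|=0.3996
Bisect:
  x_lo=-3.6354 |R|=3.2430  x_hi=-0.3863 |R|=0.6796
  mid=-2.01088 |R|=0.33702 →hi
  mid=-2.82316 |R|=1.05861 →lo
  mid=-2.41702 |R|=0.57264 →hi
  mid=-2.62009 |R|=0.77819 →hi
  mid=-2.72163 |R|=0.90818 →hi
  mid=-2.77239 |R|=0.98073 →hi
  mid=-2.79778 |R|=1.01899 →lo
  mid=-2.78509 |R|=0.99969 →hi
  mid=-2.79143 |R|=1.00929 →lo
  ...
  [-2.78548,-2.78528] ⇒ x*=-2.7853
So |R|<1 on (-2.7853, 0).

z∈(-2.7853,0).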